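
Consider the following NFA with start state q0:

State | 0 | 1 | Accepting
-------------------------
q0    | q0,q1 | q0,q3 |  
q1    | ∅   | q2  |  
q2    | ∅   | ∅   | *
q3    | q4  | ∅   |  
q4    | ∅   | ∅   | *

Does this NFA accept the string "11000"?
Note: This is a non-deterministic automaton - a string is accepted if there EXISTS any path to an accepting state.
Track the set of states the NFA could be in: start {q0}
Read '1': {q0} → {q0, q3}
Read '1': {q0, q3} → {q0, q3}
Read '0': {q0, q3} → {q0, q1, q4}
Read '0': {q0, q1, q4} → {q0, q1}
Read '0': {q0, q1} → {q0, q1}
Final set {q0, q1} contains no accepting state → rejected.

Final answer: No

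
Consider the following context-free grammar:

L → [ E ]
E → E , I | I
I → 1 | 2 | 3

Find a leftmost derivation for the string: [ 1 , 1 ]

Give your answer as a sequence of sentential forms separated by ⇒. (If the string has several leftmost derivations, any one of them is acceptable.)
Start with L.
Step 1: the leftmost non-terminal is L; apply L → [ E ]:  [ E ]
Step 2: the leftmost non-terminal is E; apply E → E , I:  [ E , I ]
Step 3: the leftmost non-terminal is E; apply E → I:  [ I , I ]
Step 4: the leftmost non-terminal is I; apply I → 1:  [ 1 , I ]
Step 5: the leftmost non-terminal is I; apply I → 1:  [ 1 , 1 ]

Final answer: L ⇒ [ E ] ⇒ [ E , I ] ⇒ [ I , I ] ⇒ [ 1 , I ] ⇒ [ 1 , 1 ]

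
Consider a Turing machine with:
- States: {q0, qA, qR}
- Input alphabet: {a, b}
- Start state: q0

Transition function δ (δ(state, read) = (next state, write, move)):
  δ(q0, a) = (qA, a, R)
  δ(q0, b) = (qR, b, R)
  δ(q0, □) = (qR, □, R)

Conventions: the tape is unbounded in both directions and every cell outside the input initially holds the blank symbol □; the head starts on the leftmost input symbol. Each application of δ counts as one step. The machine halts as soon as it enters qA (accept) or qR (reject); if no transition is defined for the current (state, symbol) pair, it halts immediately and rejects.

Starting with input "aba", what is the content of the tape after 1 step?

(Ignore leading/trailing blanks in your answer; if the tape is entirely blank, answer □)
Step 0: [q0]aba (head at position 0)
Step 1: δ(q0, a) = (qA, a, R)  ⊢  a[qA]ba (head at position 1)
Tape after 1 step (ignoring surrounding blanks): aba

Final answer: Tape: aba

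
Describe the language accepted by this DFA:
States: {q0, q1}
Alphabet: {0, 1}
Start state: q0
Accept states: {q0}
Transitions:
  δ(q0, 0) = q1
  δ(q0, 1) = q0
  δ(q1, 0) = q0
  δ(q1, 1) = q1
Analyzing the DFA structure:
Start state: q0
Accept states: {q0}
Interpreting what each state remembers (checking against the transitions):
  q0: an even number of 0s has been read so far
  q1: an odd number of 0s has been read so far
  δ(q0, 0): in q0 (an even number of 0s has been read so far), after reading 0 we have: an odd number of 0s has been read so far → q1
  δ(q0, 1): in q0 (an even number of 0s has been read so far), after reading 1 we have: an even number of 0s has been read so far → q0
  δ(q1, 0): in q1 (an odd number of 0s has been read so far), after reading 0 we have: an even number of 0s has been read so far → q0
  δ(q1, 1): in q1 (an odd number of 0s has been read so far), after reading 1 we have: an odd number of 0s has been read so far → q1
A string is accepted iff it ends in {q0}, i.e. an even number of 0s has been read so far.
Language: All binary strings with an even number of 0s

Final answer: All binary strings with an even number of 0s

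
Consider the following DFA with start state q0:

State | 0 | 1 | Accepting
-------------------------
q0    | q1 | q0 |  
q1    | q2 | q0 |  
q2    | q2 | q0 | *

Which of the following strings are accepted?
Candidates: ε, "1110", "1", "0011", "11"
ε: q0; q0 is not accepting → rejected
"1110": q0 → q0 → q0 → q0 → q1; q1 is not accepting → rejected
"1": q0 → q0; q0 is not accepting → rejected
"0011": q0 → q1 → q2 → q0 → q0; q0 is not accepting → rejected
"11": q0 → q0 → q0; q0 is not accepting → rejected

Final answer: None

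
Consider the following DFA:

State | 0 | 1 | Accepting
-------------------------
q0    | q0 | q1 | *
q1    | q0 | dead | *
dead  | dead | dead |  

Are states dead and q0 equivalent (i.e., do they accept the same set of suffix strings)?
Try the suffix ε (the empty string).
From dead: dead — not accepting.
From q0: q0 — accepting.
The two states disagree on this suffix, so they are not equivalent.

Final answer: No. Distinguishing string: ε (the empty string) - accepted from q0 but not from dead.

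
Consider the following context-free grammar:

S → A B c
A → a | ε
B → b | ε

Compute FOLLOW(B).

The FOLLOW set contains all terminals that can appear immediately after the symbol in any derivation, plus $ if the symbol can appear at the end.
B occurs in S → A B c, immediately followed by the terminal c. So FOLLOW(B) = {c}.

Final answer: {c}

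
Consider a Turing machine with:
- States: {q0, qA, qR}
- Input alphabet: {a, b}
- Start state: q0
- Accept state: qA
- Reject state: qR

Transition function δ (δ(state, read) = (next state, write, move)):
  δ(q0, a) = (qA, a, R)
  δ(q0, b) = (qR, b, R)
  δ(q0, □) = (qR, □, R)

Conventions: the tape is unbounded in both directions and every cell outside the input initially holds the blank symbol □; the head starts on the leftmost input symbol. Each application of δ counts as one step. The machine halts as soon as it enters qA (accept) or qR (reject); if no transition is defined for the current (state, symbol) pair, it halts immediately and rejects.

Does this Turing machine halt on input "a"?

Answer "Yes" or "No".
Step 0: [q0]a (head at position 0)
Step 1: δ(q0, a) = (qA, a, R)  ⊢  a[qA]□ (head at position 1)
The machine is in qA, so it halts and accepts.
It halts after 1 steps.

Final answer: Yes - halts after 1 steps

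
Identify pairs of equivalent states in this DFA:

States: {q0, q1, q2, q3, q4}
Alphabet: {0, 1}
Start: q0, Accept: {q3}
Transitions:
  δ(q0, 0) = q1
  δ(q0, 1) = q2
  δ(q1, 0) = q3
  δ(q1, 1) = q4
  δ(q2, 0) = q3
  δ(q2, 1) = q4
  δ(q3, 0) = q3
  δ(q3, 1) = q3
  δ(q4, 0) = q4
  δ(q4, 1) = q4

Using the table-filling algorithm:
Round 0 – mark pairs where exactly one state is accepting: (q0,q3), (q1,q3), (q2,q3), (q3,q4)
Round 1 – newly marked: (q0,q1) [on 0: q1 vs q3, already marked]; (q0,q2) [on 0: q1 vs q3, already marked]; (q1,q4) [on 0: q3 vs q4, already marked]; (q2,q4) [on 0: q3 vs q4, already marked]
Round 2 – newly marked: (q0,q4) [on 0: q1 vs q4, already marked]
No further pairs can be marked.
(q1, q2) unmarked: δ(q1,0)=q3, δ(q2,0)=q3; δ(q1,1)=q4, δ(q2,1)=q4 → equivalent
Equivalent pairs: (q1, q2)

Final answer: Equivalent pairs: (q1, q2)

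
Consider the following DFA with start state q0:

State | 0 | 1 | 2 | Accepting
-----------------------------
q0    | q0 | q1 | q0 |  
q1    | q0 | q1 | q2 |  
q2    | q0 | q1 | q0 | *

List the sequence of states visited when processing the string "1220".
q0 → q1 → q2 → q0 → q0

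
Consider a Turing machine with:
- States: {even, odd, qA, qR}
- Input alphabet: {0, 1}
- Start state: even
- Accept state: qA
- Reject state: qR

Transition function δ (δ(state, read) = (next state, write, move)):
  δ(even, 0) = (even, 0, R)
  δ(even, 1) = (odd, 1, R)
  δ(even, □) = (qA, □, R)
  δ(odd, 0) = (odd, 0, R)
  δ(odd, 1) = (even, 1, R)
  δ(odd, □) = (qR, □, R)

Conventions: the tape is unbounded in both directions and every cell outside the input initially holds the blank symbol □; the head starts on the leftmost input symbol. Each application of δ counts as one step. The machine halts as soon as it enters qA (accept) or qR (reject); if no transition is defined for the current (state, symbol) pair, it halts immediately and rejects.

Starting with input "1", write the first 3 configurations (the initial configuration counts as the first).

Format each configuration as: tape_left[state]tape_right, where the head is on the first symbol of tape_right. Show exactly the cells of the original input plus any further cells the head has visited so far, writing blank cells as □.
Step 0: [even]1 (head at position 0)
Step 1: δ(even, 1) = (odd, 1, R)  ⊢  1[odd]□ (head at position 1)
Step 2: δ(odd, □) = (qR, □, R)  ⊢  1□[qR]□ (head at position 2)

Final answer: [even]1 ⊢ 1[odd]□ ⊢ 1□[qR]□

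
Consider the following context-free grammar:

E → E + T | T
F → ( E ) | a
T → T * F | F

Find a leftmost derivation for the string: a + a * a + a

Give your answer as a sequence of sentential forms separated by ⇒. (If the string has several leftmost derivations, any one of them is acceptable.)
Start with E.
Step 1: the leftmost non-terminal is E; apply E → E + T:  E + T
Step 2: the leftmost non-terminal is E; apply E → E + T:  E + T + T
Step 3: the leftmost non-terminal is E; apply E → T:  T + T + T
Step 4: the leftmost non-terminal is T; apply T → F:  F + T + T
Step 5: the leftmost non-terminal is F; apply F → a:  a + T + T
Step 6: the leftmost non-terminal is T; apply T → T * F:  a + T * F + T
Step 7: the leftmost non-terminal is T; apply T → F:  a + F * F + T
Step 8: the leftmost non-terminal is F; apply F → a:  a + a * F + T
Step 9: the leftmost non-terminal is F; apply F → a:  a + a * a + T
Step 10: the leftmost non-terminal is T; apply T → F:  a + a * a + F
Step 11: the leftmost non-terminal is F; apply F → a:  a + a * a + a

Final answer: E ⇒ E + T ⇒ E + T + T ⇒ T + T + T ⇒ F + T + T ⇒ a + T + T ⇒ a + T * F + T ⇒ a + F * F + T ⇒ a + a * F + T ⇒ a + a * a + T ⇒ a + a * a + F ⇒ a + a * a + a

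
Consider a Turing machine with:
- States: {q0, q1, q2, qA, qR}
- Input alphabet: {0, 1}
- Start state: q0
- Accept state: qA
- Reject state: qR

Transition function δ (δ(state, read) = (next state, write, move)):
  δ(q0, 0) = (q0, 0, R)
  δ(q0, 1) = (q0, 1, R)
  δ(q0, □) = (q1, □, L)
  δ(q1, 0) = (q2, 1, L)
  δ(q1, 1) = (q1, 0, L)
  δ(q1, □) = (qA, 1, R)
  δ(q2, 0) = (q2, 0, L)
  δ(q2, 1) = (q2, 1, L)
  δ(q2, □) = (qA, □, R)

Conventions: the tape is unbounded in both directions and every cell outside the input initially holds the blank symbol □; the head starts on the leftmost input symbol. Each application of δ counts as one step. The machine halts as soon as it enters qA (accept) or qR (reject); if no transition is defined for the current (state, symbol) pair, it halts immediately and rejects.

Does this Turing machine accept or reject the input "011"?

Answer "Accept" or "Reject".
Step 0: [q0]011 (head at position 0)
Step 1: δ(q0, 0) = (q0, 0, R)  ⊢  0[q0]11 (head at position 1)
Step 2: δ(q0, 1) = (q0, 1, R)  ⊢  01[q0]1 (head at position 2)
Step 3: δ(q0, 1) = (q0, 1, R)  ⊢  011[q0]□ (head at position 3)
Step 4: δ(q0, □) = (q1, □, L)  ⊢  01[q1]1□ (head at position 2)
Step 5: δ(q1, 1) = (q1, 0, L)  ⊢  0[q1]10□ (head at position 1)
Step 6: δ(q1, 1) = (q1, 0, L)  ⊢  [q1]000□ (head at position 0)
Step 7: δ(q1, 0) = (q2, 1, L)  ⊢  [q2]□100□ (head at position -1)
Step 8: δ(q2, □) = (qA, □, R)  ⊢  □[qA]100□ (head at position 0)
The machine is in qA, so it halts and accepts.

Final answer: Accept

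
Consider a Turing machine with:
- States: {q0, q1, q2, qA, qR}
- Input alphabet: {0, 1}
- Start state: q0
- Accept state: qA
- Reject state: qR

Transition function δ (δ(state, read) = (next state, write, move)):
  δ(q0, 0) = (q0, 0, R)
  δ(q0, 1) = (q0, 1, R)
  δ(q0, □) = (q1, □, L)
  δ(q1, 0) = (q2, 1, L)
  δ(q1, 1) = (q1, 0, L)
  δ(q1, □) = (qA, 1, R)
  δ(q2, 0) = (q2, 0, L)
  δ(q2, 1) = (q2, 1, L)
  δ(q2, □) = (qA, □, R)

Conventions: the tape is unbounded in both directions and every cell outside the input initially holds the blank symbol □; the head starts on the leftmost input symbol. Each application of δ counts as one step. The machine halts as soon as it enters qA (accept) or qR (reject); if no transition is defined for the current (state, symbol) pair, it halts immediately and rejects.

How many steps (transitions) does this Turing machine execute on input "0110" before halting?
Step 0: [q0]0110 (head at position 0)
Step 1: δ(q0, 0) = (q0, 0, R)  ⊢  0[q0]110 (head at position 1)
Step 2: δ(q0, 1) = (q0, 1, R)  ⊢  01[q0]10 (head at position 2)
Step 3: δ(q0, 1) = (q0, 1, R)  ⊢  011[q0]0 (head at position 3)
Step 4: δ(q0, 0) = (q0, 0, R)  ⊢  0110[q0]□ (head at position 4)
Step 5: δ(q0, □) = (q1, □, L)  ⊢  011[q1]0□ (head at position 3)
Step 6: δ(q1, 0) = (q2, 1, L)  ⊢  01[q2]11□ (head at position 2)
Step 7: δ(q2, 1) = (q2, 1, L)  ⊢  0[q2]111□ (head at position 1)
Step 8: δ(q2, 1) = (q2, 1, L)  ⊢  [q2]0111□ (head at position 0)
Step 9: δ(q2, 0) = (q2, 0, L)  ⊢  [q2]□0111□ (head at position -1)
Step 10: δ(q2, □) = (qA, □, R)  ⊢  □[qA]0111□ (head at position 0)
The machine is in qA, so it halts and accepts.
Number of transitions executed: 10.

Final answer: 10 steps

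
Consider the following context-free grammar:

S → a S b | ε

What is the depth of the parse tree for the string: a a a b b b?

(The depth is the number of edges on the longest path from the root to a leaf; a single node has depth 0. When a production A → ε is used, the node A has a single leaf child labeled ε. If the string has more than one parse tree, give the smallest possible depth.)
The only parse tree applies S → a S b 3 times (once per matching a…b pair) and then S → ε.
The S nodes sit at depths 0, 1, …, 3; the innermost S (depth 3) has the single child ε at depth 4.
The terminal leaves a, b are at depths 1..3, so the longest root-to-leaf path is S → S → … → S → ε with 4 edges.
Depth = 4.

Final answer: 4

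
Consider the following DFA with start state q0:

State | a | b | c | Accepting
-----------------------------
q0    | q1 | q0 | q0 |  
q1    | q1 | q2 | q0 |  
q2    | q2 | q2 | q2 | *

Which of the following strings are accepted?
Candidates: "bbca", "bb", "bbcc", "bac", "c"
"bbca": q0 → q0 → q0 → q0 → q1; q1 is not accepting → rejected
"bb": q0 → q0 → q0; q0 is not accepting → rejected
"bbcc": q0 → q0 → q0 → q0 → q0; q0 is not accepting → rejected
"bac": q0 → q0 → q1 → q0; q0 is not accepting → rejected
"c": q0 → q0; q0 is not accepting → rejected

Final answer: None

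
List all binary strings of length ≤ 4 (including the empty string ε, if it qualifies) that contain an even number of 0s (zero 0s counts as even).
Checking every binary string of length 0 to 4:
  Length 0: accepted: ε | rejected: (none)
  Length 1: accepted: 1 | rejected: 0
  Length 2: accepted: 00, 11 | rejected: 01, 10
  Length 3: accepted: 001, 010, 100, 111 | rejected: 000, 011, 101, 110
  Length 4: accepted: 0000, 0011, 0101, 0110, 1001, 1010, 1100, 1111 | rejected: 0001, 0010, 0100, 0111, 1000, 1011, 1101, 1110
Total: 16 string(s).

Final answer: ε, 1, 00, 11, 001, 010, 100, 111, 0000, 0011, 0101, 0110, 1001, 1010, 1100, 1111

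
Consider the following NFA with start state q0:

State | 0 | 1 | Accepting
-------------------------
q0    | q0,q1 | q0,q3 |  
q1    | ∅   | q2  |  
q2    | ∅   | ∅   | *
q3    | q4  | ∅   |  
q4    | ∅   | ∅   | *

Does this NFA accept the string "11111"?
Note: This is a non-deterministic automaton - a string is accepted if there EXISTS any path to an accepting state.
Track the set of states the NFA could be in: start {q0}
Read '1': {q0} → {q0, q3}
Read '1': {q0, q3} → {q0, q3}
Read '1': {q0, q3} → {q0, q3}
Read '1': {q0, q3} → {q0, q3}
Read '1': {q0, q3} → {q0, q3}
Final set {q0, q3} contains no accepting state → rejected.

Final answer: No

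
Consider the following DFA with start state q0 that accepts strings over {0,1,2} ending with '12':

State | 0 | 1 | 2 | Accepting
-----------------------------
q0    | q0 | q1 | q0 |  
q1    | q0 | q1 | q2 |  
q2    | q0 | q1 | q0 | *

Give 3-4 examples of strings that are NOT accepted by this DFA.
Any strings that end in a non-accepting state work; for example:
"11": q0 → q1 → q1; q1 is not accepting → rejected
"020": q0 → q0 → q0 → q0; q0 is not accepting → rejected
"101": q0 → q1 → q0 → q1; q1 is not accepting → rejected
"2002": q0 → q0 → q0 → q0 → q0; q0 is not accepting → rejected

Final answer: "11", "020", "101", "2002"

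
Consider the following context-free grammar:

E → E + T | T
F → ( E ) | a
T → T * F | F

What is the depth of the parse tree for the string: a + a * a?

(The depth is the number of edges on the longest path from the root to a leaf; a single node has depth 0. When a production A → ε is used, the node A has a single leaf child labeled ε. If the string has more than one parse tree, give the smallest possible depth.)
The grammar is unambiguous; the parse tree of a + a * a is:
E → E + T at the root (depth 0).
  Left E (depth 1) → T (2) → F (3) → a (4).
  Right T (depth 1) → T * F; that T (2) → F (3) → a (4); F (2) → a (3).
The longest root-to-leaf paths have 4 edges.
Depth = 4.

Final answer: 4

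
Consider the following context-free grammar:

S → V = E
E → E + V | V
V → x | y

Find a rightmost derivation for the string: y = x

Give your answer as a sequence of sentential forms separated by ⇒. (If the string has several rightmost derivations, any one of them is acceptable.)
Start with S.
Step 1: the rightmost non-terminal is S; apply S → V = E:  V = E
Step 2: the rightmost non-terminal is E; apply E → V:  V = V
Step 3: the rightmost non-terminal is V; apply V → x:  V = x
Step 4: the rightmost non-terminal is V; apply V → y:  y = x

Final answer: S ⇒ V = E ⇒ V = V ⇒ V = x ⇒ y = x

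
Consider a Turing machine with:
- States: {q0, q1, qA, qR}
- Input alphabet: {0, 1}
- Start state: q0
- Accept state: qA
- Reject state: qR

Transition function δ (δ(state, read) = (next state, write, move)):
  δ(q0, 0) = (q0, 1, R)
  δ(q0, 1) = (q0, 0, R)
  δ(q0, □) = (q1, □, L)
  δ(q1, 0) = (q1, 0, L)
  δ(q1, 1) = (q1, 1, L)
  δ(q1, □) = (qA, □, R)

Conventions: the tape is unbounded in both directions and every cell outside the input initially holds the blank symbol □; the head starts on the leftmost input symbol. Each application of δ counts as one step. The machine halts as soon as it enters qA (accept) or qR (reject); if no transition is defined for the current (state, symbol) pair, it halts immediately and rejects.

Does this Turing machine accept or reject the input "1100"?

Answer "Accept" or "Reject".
Step 0: [q0]1100 (head at position 0)
Step 1: δ(q0, 1) = (q0, 0, R)  ⊢  0[q0]100 (head at position 1)
Step 2: δ(q0, 1) = (q0, 0, R)  ⊢  00[q0]00 (head at position 2)
Step 3: δ(q0, 0) = (q0, 1, R)  ⊢  001[q0]0 (head at position 3)
Step 4: δ(q0, 0) = (q0, 1, R)  ⊢  0011[q0]□ (head at position 4)
Step 5: δ(q0, □) = (q1, □, L)  ⊢  001[q1]1□ (head at position 3)
Step 6: δ(q1, 1) = (q1, 1, L)  ⊢  00[q1]11□ (head at position 2)
Step 7: δ(q1, 1) = (q1, 1, L)  ⊢  0[q1]011□ (head at position 1)
Step 8: δ(q1, 0) = (q1, 0, L)  ⊢  [q1]0011□ (head at position 0)
Step 9: δ(q1, 0) = (q1, 0, L)  ⊢  [q1]□0011□ (head at position -1)
Step 10: δ(q1, □) = (qA, □, R)  ⊢  □[qA]0011□ (head at position 0)
The machine is in qA, so it halts and accepts.

Final answer: Accept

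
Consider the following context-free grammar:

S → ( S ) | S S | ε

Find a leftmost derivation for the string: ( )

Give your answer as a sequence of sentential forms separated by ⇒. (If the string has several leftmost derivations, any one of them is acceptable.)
Start with S.
Step 1: the leftmost non-terminal is S; apply S → ( S ):  ( S )
Step 2: the leftmost non-terminal is S; apply S → ε:  ( )

Final answer: S ⇒ ( S ) ⇒ ( )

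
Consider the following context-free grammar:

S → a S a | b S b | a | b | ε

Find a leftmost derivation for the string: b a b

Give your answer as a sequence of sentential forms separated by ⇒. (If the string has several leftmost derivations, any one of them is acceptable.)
Start with S.
Step 1: the leftmost non-terminal is S; apply S → b S b:  b S b
Step 2: the leftmost non-terminal is S; apply S → a:  b a b

Final answer: S ⇒ b S b ⇒ b a b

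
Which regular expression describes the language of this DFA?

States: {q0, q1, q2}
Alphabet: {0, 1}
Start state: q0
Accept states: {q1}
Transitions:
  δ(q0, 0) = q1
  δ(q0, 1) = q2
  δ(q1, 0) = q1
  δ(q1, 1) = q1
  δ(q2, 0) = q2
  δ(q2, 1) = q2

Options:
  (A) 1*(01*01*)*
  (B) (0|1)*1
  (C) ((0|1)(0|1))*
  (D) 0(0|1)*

Testing sample strings against the DFA:
  '10100' -> rejected
  '00011' -> accepted
  '00' -> accepted
  '10' -> rejected
Checking each option for a counterexample:
  (A) 1*(01*01*)*: ε is rejected by the DFA but matches the regex → eliminated
  (B) (0|1)*1: '0' is accepted by the DFA but does not match the regex → eliminated
  (C) ((0|1)(0|1))*: ε is rejected by the DFA but matches the regex → eliminated
  (D) 0(0|1)*: agrees with the DFA on all strings of length ≤ 4
Only (D) 0(0|1)* is consistent with the DFA.

Final answer: (D) 0(0|1)*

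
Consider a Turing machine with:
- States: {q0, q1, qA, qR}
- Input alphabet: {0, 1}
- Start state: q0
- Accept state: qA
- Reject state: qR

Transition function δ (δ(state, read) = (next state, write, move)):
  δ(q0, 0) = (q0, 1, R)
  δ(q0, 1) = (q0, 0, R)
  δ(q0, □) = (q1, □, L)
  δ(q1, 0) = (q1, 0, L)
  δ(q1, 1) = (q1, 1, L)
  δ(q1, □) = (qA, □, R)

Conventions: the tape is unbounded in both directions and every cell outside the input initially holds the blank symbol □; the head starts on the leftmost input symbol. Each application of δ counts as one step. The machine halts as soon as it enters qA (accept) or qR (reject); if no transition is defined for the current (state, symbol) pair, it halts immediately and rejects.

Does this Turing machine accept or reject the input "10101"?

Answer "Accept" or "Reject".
Step 0: [q0]10101 (head at position 0)
Step 1: δ(q0, 1) = (q0, 0, R)  ⊢  0[q0]0101 (head at position 1)
Step 2: δ(q0, 0) = (q0, 1, R)  ⊢  01[q0]101 (head at position 2)
Step 3: δ(q0, 1) = (q0, 0, R)  ⊢  010[q0]01 (head at position 3)
Step 4: δ(q0, 0) = (q0, 1, R)  ⊢  0101[q0]1 (head at position 4)
Step 5: δ(q0, 1) = (q0, 0, R)  ⊢  01010[q0]□ (head at position 5)
Step 6: δ(q0, □) = (q1, □, L)  ⊢  0101[q1]0□ (head at position 4)
Step 7: δ(q1, 0) = (q1, 0, L)  ⊢  010[q1]10□ (head at position 3)
Step 8: δ(q1, 1) = (q1, 1, L)  ⊢  01[q1]010□ (head at position 2)
Step 9: δ(q1, 0) = (q1, 0, L)  ⊢  0[q1]1010□ (head at position 1)
Step 10: δ(q1, 1) = (q1, 1, L)  ⊢  [q1]01010□ (head at position 0)
Step 11: δ(q1, 0) = (q1, 0, L)  ⊢  [q1]□01010□ (head at position -1)
Step 12: δ(q1, □) = (qA, □, R)  ⊢  □[qA]01010□ (head at position 0)
The machine is in qA, so it halts and accepts.

Final answer: Accept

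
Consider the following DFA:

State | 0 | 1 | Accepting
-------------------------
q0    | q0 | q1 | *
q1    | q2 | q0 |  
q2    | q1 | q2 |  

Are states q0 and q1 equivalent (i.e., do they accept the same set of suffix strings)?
Try the suffix ε (the empty string).
From q0: q0 — accepting.
From q1: q1 — not accepting.
The two states disagree on this suffix, so they are not equivalent.

Final answer: No. Distinguishing string: ε (the empty string) - accepted from q0 but not from q1.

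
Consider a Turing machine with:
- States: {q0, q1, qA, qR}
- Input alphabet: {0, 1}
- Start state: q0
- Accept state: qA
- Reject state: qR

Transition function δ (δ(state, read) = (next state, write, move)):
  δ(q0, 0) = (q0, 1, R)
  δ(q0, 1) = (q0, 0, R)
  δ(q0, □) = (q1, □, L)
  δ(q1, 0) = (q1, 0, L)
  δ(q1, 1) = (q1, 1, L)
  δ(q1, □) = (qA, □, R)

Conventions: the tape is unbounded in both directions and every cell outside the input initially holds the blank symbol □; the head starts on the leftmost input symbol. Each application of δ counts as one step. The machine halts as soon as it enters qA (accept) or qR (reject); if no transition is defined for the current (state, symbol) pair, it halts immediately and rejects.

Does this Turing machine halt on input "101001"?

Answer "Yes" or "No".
Step 0: [q0]101001 (head at position 0)
Step 1: δ(q0, 1) = (q0, 0, R)  ⊢  0[q0]01001 (head at position 1)
Step 2: δ(q0, 0) = (q0, 1, R)  ⊢  01[q0]1001 (head at position 2)
Step 3: δ(q0, 1) = (q0, 0, R)  ⊢  010[q0]001 (head at position 3)
Step 4: δ(q0, 0) = (q0, 1, R)  ⊢  0101[q0]01 (head at position 4)
Step 5: δ(q0, 0) = (q0, 1, R)  ⊢  01011[q0]1 (head at position 5)
Step 6: δ(q0, 1) = (q0, 0, R)  ⊢  010110[q0]□ (head at position 6)
Step 7: δ(q0, □) = (q1, □, L)  ⊢  01011[q1]0□ (head at position 5)
Step 8: δ(q1, 0) = (q1, 0, L)  ⊢  0101[q1]10□ (head at position 4)
Step 9: δ(q1, 1) = (q1, 1, L)  ⊢  010[q1]110□ (head at position 3)
Step 10: δ(q1, 1) = (q1, 1, L)  ⊢  01[q1]0110□ (head at position 2)
Step 11: δ(q1, 0) = (q1, 0, L)  ⊢  0[q1]10110□ (head at position 1)
Step 12: δ(q1, 1) = (q1, 1, L)  ⊢  [q1]010110□ (head at position 0)
Step 13: δ(q1, 0) = (q1, 0, L)  ⊢  [q1]□010110□ (head at position -1)
Step 14: δ(q1, □) = (qA, □, R)  ⊢  □[qA]010110□ (head at position 0)
The machine is in qA, so it halts and accepts.
It halts after 14 steps.

Final answer: Yes - halts after 14 steps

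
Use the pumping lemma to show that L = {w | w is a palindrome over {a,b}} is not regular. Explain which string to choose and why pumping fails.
Language: L = {w | w is a palindrome over {a,b}} (strings that read the same forwards and backwards)
Step 1: Assume for contradiction that L is regular, with pumping length p.
Step 2: Choose s = a^p b a^p. Then s ∈ L (it reads the same forwards and backwards) and |s| ≥ p.
Step 3: Consider any decomposition s = xyz with |xy| ≤ p and |y| > 0. Since |xy| ≤ p and the first p symbols of s are all a's, y = a^k for some k with 1 ≤ k ≤ p.
Step 4: Pumping up (i = 2): xy²z = a^(p+k) b a^p. Its reverse is a^p b a^(p+k) ≠ a^(p+k) b a^p (the single b is no longer in the middle), so xy²z is not a palindrome and xy²z ∉ L.
This contradicts the pumping lemma, so L is not regular.

Final answer: Choose s = a^p b a^p. Since |xy| ≤ p, y = a^k with k ≥ 1. Then xy²z = a^(p+k) b a^p is not a palindrome, so ∉ L.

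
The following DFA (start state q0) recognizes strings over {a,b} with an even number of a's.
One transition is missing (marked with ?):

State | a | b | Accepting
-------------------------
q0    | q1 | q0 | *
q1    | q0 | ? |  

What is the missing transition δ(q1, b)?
q1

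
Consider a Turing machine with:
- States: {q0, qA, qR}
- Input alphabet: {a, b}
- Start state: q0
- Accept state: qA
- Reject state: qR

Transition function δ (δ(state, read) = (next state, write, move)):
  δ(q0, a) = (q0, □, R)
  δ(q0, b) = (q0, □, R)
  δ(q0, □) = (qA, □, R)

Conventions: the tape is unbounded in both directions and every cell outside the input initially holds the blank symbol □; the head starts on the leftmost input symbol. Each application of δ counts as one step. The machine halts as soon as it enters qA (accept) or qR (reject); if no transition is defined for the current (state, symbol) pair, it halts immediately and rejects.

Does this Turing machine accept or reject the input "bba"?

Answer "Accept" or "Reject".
Step 0: [q0]bba (head at position 0)
Step 1: δ(q0, b) = (q0, □, R)  ⊢  □[q0]ba (head at position 1)
Step 2: δ(q0, b) = (q0, □, R)  ⊢  □□[q0]a (head at position 2)
Step 3: δ(q0, a) = (q0, □, R)  ⊢  □□□[q0]□ (head at position 3)
Step 4: δ(q0, □) = (qA, □, R)  ⊢  □□□□[qA]□ (head at position 4)
The machine is in qA, so it halts and accepts.

Final answer: Accept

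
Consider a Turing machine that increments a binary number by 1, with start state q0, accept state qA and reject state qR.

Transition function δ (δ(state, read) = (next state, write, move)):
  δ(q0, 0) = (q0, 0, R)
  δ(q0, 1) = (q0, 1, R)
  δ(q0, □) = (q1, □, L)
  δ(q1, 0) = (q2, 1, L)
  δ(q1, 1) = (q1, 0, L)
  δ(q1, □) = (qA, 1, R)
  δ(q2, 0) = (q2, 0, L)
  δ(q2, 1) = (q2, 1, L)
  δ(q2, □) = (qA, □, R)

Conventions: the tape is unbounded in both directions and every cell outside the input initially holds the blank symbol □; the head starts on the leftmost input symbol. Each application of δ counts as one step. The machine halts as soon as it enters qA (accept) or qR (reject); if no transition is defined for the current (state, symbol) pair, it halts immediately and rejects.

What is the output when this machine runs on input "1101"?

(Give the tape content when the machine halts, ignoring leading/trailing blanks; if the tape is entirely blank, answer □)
Step 0: [q0]1101 (head at position 0)
Step 1: δ(q0, 1) = (q0, 1, R)  ⊢  1[q0]101 (head at position 1)
Step 2: δ(q0, 1) = (q0, 1, R)  ⊢  11[q0]01 (head at position 2)
Step 3: δ(q0, 0) = (q0, 0, R)  ⊢  110[q0]1 (head at position 3)
Step 4: δ(q0, 1) = (q0, 1, R)  ⊢  1101[q0]□ (head at position 4)
Step 5: δ(q0, □) = (q1, □, L)  ⊢  110[q1]1□ (head at position 3)
Step 6: δ(q1, 1) = (q1, 0, L)  ⊢  11[q1]00□ (head at position 2)
Step 7: δ(q1, 0) = (q2, 1, L)  ⊢  1[q2]110□ (head at position 1)
Step 8: δ(q2, 1) = (q2, 1, L)  ⊢  [q2]1110□ (head at position 0)
Step 9: δ(q2, 1) = (q2, 1, L)  ⊢  [q2]□1110□ (head at position -1)
Step 10: δ(q2, □) = (qA, □, R)  ⊢  □[qA]1110□ (head at position 0)
The machine is in qA, so it halts and accepts.
Tape content when halted (ignoring surrounding blanks): 1110

Final answer: Output: 1110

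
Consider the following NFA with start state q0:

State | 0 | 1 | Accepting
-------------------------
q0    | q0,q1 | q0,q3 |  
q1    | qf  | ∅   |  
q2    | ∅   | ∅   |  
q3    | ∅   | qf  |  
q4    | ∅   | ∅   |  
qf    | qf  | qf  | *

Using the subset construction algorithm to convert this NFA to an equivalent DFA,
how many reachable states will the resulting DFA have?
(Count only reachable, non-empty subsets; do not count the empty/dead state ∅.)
Start subset: {q0}
{q0}: on 0 → {q0, q1}, on 1 → {q0, q3}
{q0, q1}: on 0 → {q0, q1, qf}, on 1 → {q0, q3}
{q0, q3}: on 0 → {q0, q1}, on 1 → {q0, q3, qf}
{q0, q1, qf}: on 0 → {q0, q1, qf}, on 1 → {q0, q3, qf}
{q0, q3, qf}: on 0 → {q0, q1, qf}, on 1 → {q0, q3, qf}
Reachable non-empty subsets: {q0}, {q0, q1}, {q0, q3}, {q0, q1, qf}, {q0, q3, qf} — 5 in total.

Final answer: 5 states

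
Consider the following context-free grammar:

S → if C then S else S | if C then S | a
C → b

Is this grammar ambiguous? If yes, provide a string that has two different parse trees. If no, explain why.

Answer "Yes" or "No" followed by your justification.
The 'dangling else' can attach to either if. Two leftmost derivations of  if b then if b then a else a:
  (1) S ⇒ if C then S else S ⇒ if b then S else S ⇒ if b then if C then S else S ⇒ if b then if b then S else S ⇒ if b then if b then a else S ⇒ if b then if b then a else a   (else belongs to the outer if)
  (2) S ⇒ if C then S ⇒ if b then S ⇒ if b then if C then S else S ⇒ if b then if b then S else S ⇒ if b then if b then a else S ⇒ if b then if b then a else a   (else belongs to the inner if)
Two distinct parse trees for the same string, so the grammar is ambiguous.

Final answer: Yes - the string 'if b then if b then a else a' has two distinct leftmost derivations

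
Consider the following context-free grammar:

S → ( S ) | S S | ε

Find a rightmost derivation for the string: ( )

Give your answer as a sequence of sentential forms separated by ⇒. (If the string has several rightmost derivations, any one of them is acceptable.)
Start with S.
Step 1: the rightmost non-terminal is S; apply S → ( S ):  ( S )
Step 2: the rightmost non-terminal is S; apply S → ε:  ( )

Final answer: S ⇒ ( S ) ⇒ ( )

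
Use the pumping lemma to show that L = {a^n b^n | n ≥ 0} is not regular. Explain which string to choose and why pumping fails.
Language: L = {a^n b^n | n ≥ 0} (equal numbers of a's followed by b's)
Step 1: Assume for contradiction that L is regular, with pumping length p.
Step 2: Choose s = a^p b^p. Then s ∈ L (it has p a's followed by p b's) and |s| ≥ p.
Step 3: Consider any decomposition s = xyz with |xy| ≤ p and |y| > 0. Since |xy| ≤ p and the first p symbols of s are all a's, y = a^k for some k with 1 ≤ k ≤ p.
Step 4: Pumping up (i = 2): xy²z = a^(p+k) b^p, which has more a's than b's, so xy²z ∉ L.
This contradicts the pumping lemma, so L is not regular.

Final answer: Choose s = a^p b^p. Since |xy| ≤ p, y = a^k with k ≥ 1. Then xy²z = a^(p+k) b^p ∉ L.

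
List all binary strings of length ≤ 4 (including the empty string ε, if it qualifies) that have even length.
Checking every binary string of length 0 to 4:
  Length 0: accepted: ε | rejected: (none)
  Length 1: accepted: (none) | rejected: 0, 1
  Length 2: accepted: 00, 01, 10, 11 | rejected: (none)
  Length 3: accepted: (none) | rejected: 000, 001, 010, 011, 100, 101, 110, 111
  Length 4: accepted: 0000, 0001, 0010, 0011, 0100, 0101, 0110, 0111, 1000, 1001, 1010, 1011, 1100, 1101, 1110, 1111 | rejected: (none)
Total: 21 string(s).

Final answer: ε, 00, 01, 10, 11, 0000, 0001, 0010, 0011, 0100, 0101, 0110, 0111, 1000, 1001, 1010, 1011, 1100, 1101, 1110, 1111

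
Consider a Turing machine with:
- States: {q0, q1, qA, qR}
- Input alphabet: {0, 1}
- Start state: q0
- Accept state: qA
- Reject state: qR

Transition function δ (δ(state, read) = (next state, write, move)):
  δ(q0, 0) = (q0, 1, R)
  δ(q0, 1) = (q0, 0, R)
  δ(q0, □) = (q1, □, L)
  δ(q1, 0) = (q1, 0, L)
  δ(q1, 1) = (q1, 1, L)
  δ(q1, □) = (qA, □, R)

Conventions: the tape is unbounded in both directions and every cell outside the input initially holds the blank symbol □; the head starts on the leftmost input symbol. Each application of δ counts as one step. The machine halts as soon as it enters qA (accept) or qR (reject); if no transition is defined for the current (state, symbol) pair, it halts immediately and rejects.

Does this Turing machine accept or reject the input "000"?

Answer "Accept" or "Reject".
Step 0: [q0]000 (head at position 0)
Step 1: δ(q0, 0) = (q0, 1, R)  ⊢  1[q0]00 (head at position 1)
Step 2: δ(q0, 0) = (q0, 1, R)  ⊢  11[q0]0 (head at position 2)
Step 3: δ(q0, 0) = (q0, 1, R)  ⊢  111[q0]□ (head at position 3)
Step 4: δ(q0, □) = (q1, □, L)  ⊢  11[q1]1□ (head at position 2)
Step 5: δ(q1, 1) = (q1, 1, L)  ⊢  1[q1]11□ (head at position 1)
Step 6: δ(q1, 1) = (q1, 1, L)  ⊢  [q1]111□ (head at position 0)
Step 7: δ(q1, 1) = (q1, 1, L)  ⊢  [q1]□111□ (head at position -1)
Step 8: δ(q1, □) = (qA, □, R)  ⊢  □[qA]111□ (head at position 0)
The machine is in qA, so it halts and accepts.

Final answer: Accept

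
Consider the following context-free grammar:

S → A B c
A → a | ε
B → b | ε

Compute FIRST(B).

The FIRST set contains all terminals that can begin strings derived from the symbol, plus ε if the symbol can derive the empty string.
B → b contributes b; B → ε makes B nullable, contributing ε. FIRST(B) = {b, ε}.

Final answer: {b, ε}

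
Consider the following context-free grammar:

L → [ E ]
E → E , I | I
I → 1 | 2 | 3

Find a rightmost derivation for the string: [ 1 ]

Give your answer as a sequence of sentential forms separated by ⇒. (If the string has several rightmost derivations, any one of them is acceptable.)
Start with L.
Step 1: the rightmost non-terminal is L; apply L → [ E ]:  [ E ]
Step 2: the rightmost non-terminal is E; apply E → I:  [ I ]
Step 3: the rightmost non-terminal is I; apply I → 1:  [ 1 ]

Final answer: L ⇒ [ E ] ⇒ [ I ] ⇒ [ 1 ]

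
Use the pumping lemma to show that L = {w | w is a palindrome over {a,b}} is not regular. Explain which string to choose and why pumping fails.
Language: L = {w | w is a palindrome over {a,b}} (strings that read the same forwards and backwards)
Step 1: Assume for contradiction that L is regular, with pumping length p.
Step 2: Choose s = a^p b a^p. Then s ∈ L (it reads the same forwards and backwards) and |s| ≥ p.
Step 3: Consider any decomposition s = xyz with |xy| ≤ p and |y| > 0. Since |xy| ≤ p and the first p symbols of s are all a's, y = a^k for some k with 1 ≤ k ≤ p.
Step 4: Pumping up (i = 2): xy²z = a^(p+k) b a^p. Its reverse is a^p b a^(p+k) ≠ a^(p+k) b a^p (the single b is no longer in the middle), so xy²z is not a palindrome and xy²z ∉ L.
This contradicts the pumping lemma, so L is not regular.

Final answer: Choose s = a^p b a^p. Since |xy| ≤ p, y = a^k with k ≥ 1. Then xy²z = a^(p+k) b a^p is not a palindrome, so ∉ L.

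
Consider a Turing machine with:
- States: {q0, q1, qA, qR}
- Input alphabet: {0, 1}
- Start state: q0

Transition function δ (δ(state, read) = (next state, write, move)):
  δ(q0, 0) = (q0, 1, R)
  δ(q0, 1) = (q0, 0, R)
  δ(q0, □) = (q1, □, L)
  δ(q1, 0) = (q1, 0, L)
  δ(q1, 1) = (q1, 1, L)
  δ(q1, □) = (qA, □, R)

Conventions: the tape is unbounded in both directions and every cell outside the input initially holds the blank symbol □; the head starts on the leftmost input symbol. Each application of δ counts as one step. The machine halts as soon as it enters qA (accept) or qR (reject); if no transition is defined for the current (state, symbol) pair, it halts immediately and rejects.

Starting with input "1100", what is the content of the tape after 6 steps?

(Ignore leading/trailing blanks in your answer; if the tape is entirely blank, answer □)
Step 0: [q0]1100 (head at position 0)
Step 1: δ(q0, 1) = (q0, 0, R)  ⊢  0[q0]100 (head at position 1)
Step 2: δ(q0, 1) = (q0, 0, R)  ⊢  00[q0]00 (head at position 2)
Step 3: δ(q0, 0) = (q0, 1, R)  ⊢  001[q0]0 (head at position 3)
Step 4: δ(q0, 0) = (q0, 1, R)  ⊢  0011[q0]□ (head at position 4)
Step 5: δ(q0, □) = (q1, □, L)  ⊢  001[q1]1□ (head at position 3)
Step 6: δ(q1, 1) = (q1, 1, L)  ⊢  00[q1]11□ (head at position 2)
Tape after 6 steps (ignoring surrounding blanks): 0011

Final answer: Tape: 0011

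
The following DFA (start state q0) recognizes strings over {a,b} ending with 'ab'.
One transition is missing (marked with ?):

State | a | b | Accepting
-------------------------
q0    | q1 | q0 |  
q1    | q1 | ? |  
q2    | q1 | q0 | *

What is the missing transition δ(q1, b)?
q2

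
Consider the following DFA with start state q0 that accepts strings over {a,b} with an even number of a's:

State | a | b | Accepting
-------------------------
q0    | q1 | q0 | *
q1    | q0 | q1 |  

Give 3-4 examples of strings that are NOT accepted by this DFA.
Any strings that end in a non-accepting state work; for example:
"ab": q0 → q1 → q1; q1 is not accepting → rejected
"ba": q0 → q0 → q1; q1 is not accepting → rejected
"baaa": q0 → q0 → q1 → q0 → q1; q1 is not accepting → rejected
"bbab": q0 → q0 → q0 → q1 → q1; q1 is not accepting → rejected

Final answer: "ab", "ba", "baaa", "bbab"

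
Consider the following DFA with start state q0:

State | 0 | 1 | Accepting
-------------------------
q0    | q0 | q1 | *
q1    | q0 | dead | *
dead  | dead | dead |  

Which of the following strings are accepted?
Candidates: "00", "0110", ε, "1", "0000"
"00": q0 → q0 → q0; q0 is accepting → accepted
"0110": q0 → q0 → q1 → dead → dead; dead is not accepting → rejected
ε: q0; q0 is accepting → accepted
"1": q0 → q1; q1 is accepting → accepted
"0000": q0 → q0 → q0 → q0 → q0; q0 is accepting → accepted

Final answer: "00", ε, "1", "0000"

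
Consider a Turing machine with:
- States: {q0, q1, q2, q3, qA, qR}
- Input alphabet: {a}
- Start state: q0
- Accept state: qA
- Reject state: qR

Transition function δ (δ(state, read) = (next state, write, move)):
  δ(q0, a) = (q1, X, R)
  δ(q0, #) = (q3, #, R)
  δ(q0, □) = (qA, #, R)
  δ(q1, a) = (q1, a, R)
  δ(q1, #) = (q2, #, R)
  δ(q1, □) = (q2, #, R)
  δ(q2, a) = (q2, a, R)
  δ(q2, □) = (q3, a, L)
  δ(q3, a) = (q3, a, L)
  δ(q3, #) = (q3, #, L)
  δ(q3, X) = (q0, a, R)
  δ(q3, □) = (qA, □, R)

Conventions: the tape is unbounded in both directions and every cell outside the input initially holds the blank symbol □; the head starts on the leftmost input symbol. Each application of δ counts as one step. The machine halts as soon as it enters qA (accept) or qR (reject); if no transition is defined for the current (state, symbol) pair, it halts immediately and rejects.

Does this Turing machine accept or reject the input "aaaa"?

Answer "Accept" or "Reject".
Trace (configuration after each step, as tape_left[state]tape_right with head position):
Step 0: [q0]aaaa (head at position 0)
Step 1: X[q1]aaa (head 1)
Step 2: Xa[q1]aa (head 2)
Step 3: Xaa[q1]a (head 3)
Step 4: Xaaa[q1]□ (head 4)
Step 5: Xaaa#[q2]□ (head 5)
Step 6: Xaaa[q3]#a (head 4)
Step 7: Xaa[q3]a#a (head 3)
Step 8: Xa[q3]aa#a (head 2)
Step 9: X[q3]aaa#a (head 1)
Step 10: [q3]Xaaa#a (head 0)
Step 11: a[q0]aaa#a (head 1)
Step 12: aX[q1]aa#a (head 2)
Step 13: aXa[q1]a#a (head 3)
Step 14: aXaa[q1]#a (head 4)
Step 15: aXaa#[q2]a (head 5)
Step 16: aXaa#a[q2]□ (head 6)
Step 17: aXaa#[q3]aa (head 5)
Step 18: aXaa[q3]#aa (head 4)
Step 19: aXa[q3]a#aa (head 3)
Step 20: aX[q3]aa#aa (head 2)
Step 21: a[q3]Xaa#aa (head 1)
Step 22: aa[q0]aa#aa (head 2)
Step 23: aaX[q1]a#aa (head 3)
Step 24: aaXa[q1]#aa (head 4)
Step 25: aaXa#[q2]aa (head 5)
Step 26: aaXa#a[q2]a (head 6)
Step 27: aaXa#aa[q2]□ (head 7)
Step 28: aaXa#a[q3]aa (head 6)
Step 29: aaXa#[q3]aaa (head 5)
Step 30: aaXa[q3]#aaa (head 4)
Step 31: aaX[q3]a#aaa (head 3)
Step 32: aa[q3]Xa#aaa (head 2)
Step 33: aaa[q0]a#aaa (head 3)
Step 34: aaaX[q1]#aaa (head 4)
Step 35: aaaX#[q2]aaa (head 5)
Step 36: aaaX#a[q2]aa (head 6)
Step 37: aaaX#aa[q2]a (head 7)
Step 38: aaaX#aaa[q2]□ (head 8)
Step 39: aaaX#aa[q3]aa (head 7)
Step 40: aaaX#a[q3]aaa (head 6)
Step 41: aaaX#[q3]aaaa (head 5)
Step 42: aaaX[q3]#aaaa (head 4)
Step 43: aaa[q3]X#aaaa (head 3)
Step 44: aaaa[q0]#aaaa (head 4)
Step 45: aaaa#[q3]aaaa (head 5)
Step 46: aaaa[q3]#aaaa (head 4)
Step 47: aaa[q3]a#aaaa (head 3)
Step 48: aa[q3]aa#aaaa (head 2)
Step 49: a[q3]aaa#aaaa (head 1)
Step 50: [q3]aaaa#aaaa (head 0)
Step 51: [q3]□aaaa#aaaa (head -1)
Step 52: □[qA]aaaa#aaaa (head 0)
The machine is in qA, so it halts and accepts.

Final answer: Accept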